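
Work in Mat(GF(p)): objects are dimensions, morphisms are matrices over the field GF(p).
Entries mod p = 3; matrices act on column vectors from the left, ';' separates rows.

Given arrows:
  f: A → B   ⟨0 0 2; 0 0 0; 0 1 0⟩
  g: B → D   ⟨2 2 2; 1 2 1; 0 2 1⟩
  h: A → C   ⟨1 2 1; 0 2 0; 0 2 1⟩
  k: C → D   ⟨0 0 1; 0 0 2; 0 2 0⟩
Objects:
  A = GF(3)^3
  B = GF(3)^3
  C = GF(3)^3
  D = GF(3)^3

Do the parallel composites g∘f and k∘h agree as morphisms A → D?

Along f;g (path 1):
  e0=[1,0,0] f→[0,0,0] g→[0,0,0]
  e1=[0,1,0] f→[0,0,1] g→[2,1,1]
  e2=[0,0,1] f→[2,0,0] g→[1,2,0]
  result₁ = ⟨0 2 1; 0 1 2; 0 1 0⟩
Along h;k (path 2):
  e0=[1,0,0] h→[1,0,0] k→[0,0,0]
  e1=[0,1,0] h→[2,2,2] k→[2,1,1]
  e2=[0,0,1] h→[1,0,1] k→[1,2,0]
  result₂ = ⟨0 2 1; 0 1 2; 0 1 0⟩
Equal? equal; square commutes

Answer: COMMUTES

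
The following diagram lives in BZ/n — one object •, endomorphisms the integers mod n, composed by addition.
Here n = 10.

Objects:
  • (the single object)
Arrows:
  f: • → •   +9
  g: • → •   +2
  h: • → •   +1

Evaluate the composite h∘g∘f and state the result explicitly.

Answer: +2

Work:
  0 +9≡9 +2≡1 +1≡2  (mod 10)
composite: +2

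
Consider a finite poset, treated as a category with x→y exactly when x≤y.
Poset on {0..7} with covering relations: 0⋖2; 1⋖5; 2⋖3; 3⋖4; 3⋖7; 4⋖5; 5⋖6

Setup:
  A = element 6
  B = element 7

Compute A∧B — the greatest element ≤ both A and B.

Answer: A∧B = 3

Derivation:
Lower bounds of A=6 and B=7: {0,2,3}
  0 ≤ 3
  2 ≤ 3
  3 ≤ 3
glb = 3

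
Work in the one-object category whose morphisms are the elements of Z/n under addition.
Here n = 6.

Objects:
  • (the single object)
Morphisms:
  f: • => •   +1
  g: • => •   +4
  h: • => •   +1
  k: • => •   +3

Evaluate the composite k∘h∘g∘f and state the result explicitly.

  0 +1≡1 +4≡5 +1≡0 +3≡3  (mod 6)
⟦path⟧: +3

Answer: +3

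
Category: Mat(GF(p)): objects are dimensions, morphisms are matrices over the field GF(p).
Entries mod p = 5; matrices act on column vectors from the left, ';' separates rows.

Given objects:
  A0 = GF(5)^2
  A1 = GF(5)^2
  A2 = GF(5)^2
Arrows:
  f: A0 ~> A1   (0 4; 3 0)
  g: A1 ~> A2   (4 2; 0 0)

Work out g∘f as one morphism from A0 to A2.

  e0=[1,0] f~>[0,3] g~>[1,0]
  e1=[0,1] f~>[4,0] g~>[1,0]
composite: (1 1; 0 0)

Answer: (1 1; 0 0)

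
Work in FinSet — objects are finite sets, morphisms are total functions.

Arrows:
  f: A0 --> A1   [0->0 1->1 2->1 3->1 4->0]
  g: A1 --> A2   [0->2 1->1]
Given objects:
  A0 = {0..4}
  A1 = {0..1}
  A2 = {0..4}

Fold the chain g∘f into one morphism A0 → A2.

  0 f-->0 g-->2
  1 f-->1 g-->1
  2 f-->1 g-->1
  3 f-->1 g-->1
  4 f-->0 g-->2
result: [0->2 1->1 2->1 3->1 4->2]

Answer: [0->2 1->1 2->1 3->1 4->2]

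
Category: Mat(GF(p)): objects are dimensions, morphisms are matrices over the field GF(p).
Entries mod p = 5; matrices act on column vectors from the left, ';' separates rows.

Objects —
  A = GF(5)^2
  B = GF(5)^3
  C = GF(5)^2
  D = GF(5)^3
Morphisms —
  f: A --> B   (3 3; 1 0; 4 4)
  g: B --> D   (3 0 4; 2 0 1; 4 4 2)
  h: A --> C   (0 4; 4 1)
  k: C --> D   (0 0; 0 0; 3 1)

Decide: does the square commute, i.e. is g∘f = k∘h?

Answer: DOES NOT COMMUTE

Trace:
1) trace f;g:
  e0=⟨1,0⟩ f-->⟨3,1,4⟩ g-->⟨0,0,4⟩
  e1=⟨0,1⟩ f-->⟨3,0,4⟩ g-->⟨0,0,0⟩
  composite₁ = (0 0; 0 0; 4 0)
2) trace h;k:
  e0=⟨1,0⟩ h-->⟨0,4⟩ k-->⟨0,0,4⟩
  e1=⟨0,1⟩ h-->⟨4,1⟩ k-->⟨0,0,3⟩
  composite₂ = (0 0; 0 0; 4 3)
Equal? differ; not commutative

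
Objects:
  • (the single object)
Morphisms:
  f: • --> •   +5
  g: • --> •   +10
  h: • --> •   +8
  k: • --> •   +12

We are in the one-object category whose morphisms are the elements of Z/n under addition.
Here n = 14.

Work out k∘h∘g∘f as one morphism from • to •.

Answer: +7

Trace:
  0 +5≡5 +10≡1 +8≡9 +12≡7  (mod 14)
⟦path⟧: +7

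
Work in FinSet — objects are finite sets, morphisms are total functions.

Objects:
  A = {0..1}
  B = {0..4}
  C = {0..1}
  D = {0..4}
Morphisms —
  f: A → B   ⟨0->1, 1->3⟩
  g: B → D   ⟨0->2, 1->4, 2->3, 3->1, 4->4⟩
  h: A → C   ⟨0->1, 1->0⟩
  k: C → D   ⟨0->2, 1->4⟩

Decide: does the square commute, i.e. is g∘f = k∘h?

Answer: DOES NOT COMMUTE

Trace:
1) trace f;g:
  0 f→1 g→4
  1 f→3 g→1
  result₁ = ⟨0->4, 1->1⟩
2) trace h;k:
  0 h→1 k→4
  1 h→0 k→2
  result₂ = ⟨0->4, 1->2⟩
Equal? NO — does not commute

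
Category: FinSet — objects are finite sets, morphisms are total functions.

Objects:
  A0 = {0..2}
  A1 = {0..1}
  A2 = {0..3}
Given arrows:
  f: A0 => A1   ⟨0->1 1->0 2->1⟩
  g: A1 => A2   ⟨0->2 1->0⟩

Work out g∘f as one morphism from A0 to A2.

  0 f=>1 g=>0
  1 f=>0 g=>2
  2 f=>1 g=>0
result: ⟨0->0 1->2 2->0⟩

Answer: ⟨0->0 1->2 2->0⟩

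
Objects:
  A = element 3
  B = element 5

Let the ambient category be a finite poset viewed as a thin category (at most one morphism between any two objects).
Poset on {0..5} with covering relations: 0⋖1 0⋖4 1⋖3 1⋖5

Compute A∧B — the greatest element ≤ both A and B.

Common predecessors of 3,5: {0,1}
  0 <= 1
  1 <= 1
glb = 1

Answer: A∧B = 1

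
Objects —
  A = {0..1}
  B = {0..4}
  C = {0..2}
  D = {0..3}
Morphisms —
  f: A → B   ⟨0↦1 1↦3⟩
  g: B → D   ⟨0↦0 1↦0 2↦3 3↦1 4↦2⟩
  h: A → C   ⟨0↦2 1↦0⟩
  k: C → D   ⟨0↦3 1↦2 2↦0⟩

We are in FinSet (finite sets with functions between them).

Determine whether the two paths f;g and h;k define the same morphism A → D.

Path 1 = f;g:
  0 f→1 g→0
  1 f→3 g→1
  ⟦path⟧₁ = ⟨0↦0 1↦1⟩
Path 2 = h;k:
  0 h→2 k→0
  1 h→0 k→3
  ⟦path⟧₂ = ⟨0↦0 1↦3⟩
Equal? NO — does not commute

Answer: DOES NOT COMMUTE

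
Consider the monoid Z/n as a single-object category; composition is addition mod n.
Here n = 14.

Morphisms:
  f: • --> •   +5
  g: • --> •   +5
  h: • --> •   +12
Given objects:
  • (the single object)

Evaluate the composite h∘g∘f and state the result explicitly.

  0 +5≡5 +5≡10 +12≡8  (mod 14)
result: +8

Answer: +8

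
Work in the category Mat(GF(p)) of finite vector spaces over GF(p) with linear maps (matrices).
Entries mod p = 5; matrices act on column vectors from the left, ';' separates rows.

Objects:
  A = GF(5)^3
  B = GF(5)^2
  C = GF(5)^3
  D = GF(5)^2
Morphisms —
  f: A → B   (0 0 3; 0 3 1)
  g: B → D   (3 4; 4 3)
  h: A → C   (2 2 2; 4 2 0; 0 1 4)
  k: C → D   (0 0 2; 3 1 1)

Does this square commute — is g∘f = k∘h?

Answer: COMMUTES

Work:
Along f;g (path 1):
  e0=[1,0,0] f→[0,0] g→[0,0]
  e1=[0,1,0] f→[0,3] g→[2,4]
  e2=[0,0,1] f→[3,1] g→[3,0]
  composite₁ = (0 2 3; 0 4 0)
Along h;k (path 2):
  e0=[1,0,0] h→[2,4,0] k→[0,0]
  e1=[0,1,0] h→[2,2,1] k→[2,4]
  e2=[0,0,1] h→[2,0,4] k→[3,0]
  composite₂ = (0 2 3; 0 4 0)
Equal? equal; square commutes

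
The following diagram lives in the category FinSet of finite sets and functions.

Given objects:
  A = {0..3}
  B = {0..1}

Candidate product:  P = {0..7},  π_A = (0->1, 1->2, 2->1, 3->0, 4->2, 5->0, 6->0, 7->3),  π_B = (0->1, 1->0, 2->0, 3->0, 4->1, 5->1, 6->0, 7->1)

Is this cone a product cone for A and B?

Answer: NOT A VALID PRODUCT — duplicate pair at indices 6,3

Trace:
|A|·|B| = 4·2 = 8;  |P| = 8
Check the pairing map k ↦ (π_A(k), π_B(k)):
  0 -> (1,1)
  1 -> (2,0)
  2 -> (1,0)
  3 -> (0,0)
  4 -> (2,1)
  5 -> (0,1)
  6 -> (0,0)  ✗ repeats pair of k=3
  7 -> (3,1)
distinct pairs in image: 7 / 8 needed
  → (0,0) hit at k=3 and k=6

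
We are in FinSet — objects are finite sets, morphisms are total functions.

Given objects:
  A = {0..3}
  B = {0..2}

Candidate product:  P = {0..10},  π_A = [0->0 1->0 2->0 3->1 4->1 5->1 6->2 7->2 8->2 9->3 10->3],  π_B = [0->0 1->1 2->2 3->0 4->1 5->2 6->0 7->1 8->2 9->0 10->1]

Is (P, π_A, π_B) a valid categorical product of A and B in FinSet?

Answer: NOT A VALID PRODUCT — |P|=11 ≠ |A|·|B|=12

Work:
|A|·|B| = 4·3 = 12;  |P| = 11
  → cardinalities differ; no bijection possible.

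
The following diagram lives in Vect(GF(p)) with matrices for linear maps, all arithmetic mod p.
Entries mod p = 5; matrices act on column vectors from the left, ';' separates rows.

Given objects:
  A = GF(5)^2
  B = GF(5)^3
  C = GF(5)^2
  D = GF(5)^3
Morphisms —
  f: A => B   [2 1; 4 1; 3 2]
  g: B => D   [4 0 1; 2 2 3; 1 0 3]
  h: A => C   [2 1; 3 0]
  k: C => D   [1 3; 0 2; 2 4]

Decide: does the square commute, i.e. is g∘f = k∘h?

Answer: COMMUTES

Derivation:
Along f;g (path 1):
  e0=⟨1,0⟩ f=>⟨2,4,3⟩ g=>⟨1,1,1⟩
  e1=⟨0,1⟩ f=>⟨1,1,2⟩ g=>⟨1,0,2⟩
  ⟦path⟧₁ = [1 1; 1 0; 1 2]
Along h;k (path 2):
  e0=⟨1,0⟩ h=>⟨2,3⟩ k=>⟨1,1,1⟩
  e1=⟨0,1⟩ h=>⟨1,0⟩ k=>⟨1,0,2⟩
  ⟦path⟧₂ = [1 1; 1 0; 1 2]
Equal? same morphism ✓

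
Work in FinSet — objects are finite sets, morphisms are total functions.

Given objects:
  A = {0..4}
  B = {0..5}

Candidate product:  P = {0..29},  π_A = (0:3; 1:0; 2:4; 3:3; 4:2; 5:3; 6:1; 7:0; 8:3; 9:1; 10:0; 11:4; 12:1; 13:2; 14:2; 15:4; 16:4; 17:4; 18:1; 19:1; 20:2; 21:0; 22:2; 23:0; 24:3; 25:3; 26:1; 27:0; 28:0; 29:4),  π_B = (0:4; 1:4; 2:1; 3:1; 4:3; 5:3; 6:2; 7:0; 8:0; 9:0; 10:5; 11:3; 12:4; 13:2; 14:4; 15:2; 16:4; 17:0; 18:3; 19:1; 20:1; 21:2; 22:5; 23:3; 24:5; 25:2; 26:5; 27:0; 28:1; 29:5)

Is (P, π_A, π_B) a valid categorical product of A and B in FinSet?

Answer: NOT A VALID PRODUCT — duplicate pair at indices 7,27

Work:
|A|·|B| = 5·6 = 30;  |P| = 30
Check the pairing map k ↦ (π_A(k), π_B(k)):
  0 : (3,4)
  1 : (0,4)
  2 : (4,1)
  3 : (3,1)
  4 : (2,3)
  5 : (3,3)
  6 : (1,2)
  7 : (0,0)
  8 : (3,0)
  9 : (1,0)
  10 : (0,5)
  11 : (4,3)
  12 : (1,4)
  13 : (2,2)
  14 : (2,4)
  15 : (4,2)
  16 : (4,4)
  17 : (4,0)
  18 : (1,3)
  19 : (1,1)
  20 : (2,1)
  21 : (0,2)
  22 : (2,5)
  23 : (0,3)
  24 : (3,5)
  25 : (3,2)
  26 : (1,5)
  27 : (0,0)  ✗ repeats pair of k=7
  28 : (0,1)
  29 : (4,5)
distinct pairs in image: 29 / 30 needed
  → (0,0) hit at k=7 and k=27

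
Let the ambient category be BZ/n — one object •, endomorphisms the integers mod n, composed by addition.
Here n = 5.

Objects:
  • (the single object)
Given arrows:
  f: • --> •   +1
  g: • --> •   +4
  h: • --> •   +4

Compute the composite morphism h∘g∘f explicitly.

  0 +1≡1 +4≡0 +4≡4  (mod 5)
composite: +4

Answer: +4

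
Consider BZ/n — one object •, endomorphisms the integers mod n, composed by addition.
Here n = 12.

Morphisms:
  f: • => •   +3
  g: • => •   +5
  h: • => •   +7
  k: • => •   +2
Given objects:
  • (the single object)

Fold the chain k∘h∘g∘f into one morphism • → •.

  0 +3≡3 +5≡8 +7≡3 +2≡5  (mod 12)
composite: +5

Answer: +5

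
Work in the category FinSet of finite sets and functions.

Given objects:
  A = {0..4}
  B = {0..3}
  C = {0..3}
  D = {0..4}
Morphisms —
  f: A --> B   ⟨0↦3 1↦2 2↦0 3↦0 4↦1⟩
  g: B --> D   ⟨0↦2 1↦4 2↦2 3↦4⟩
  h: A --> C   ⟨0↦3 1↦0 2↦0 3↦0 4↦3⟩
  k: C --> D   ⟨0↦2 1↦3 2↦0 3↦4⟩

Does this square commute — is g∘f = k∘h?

Answer: COMMUTES

Work:
Along f;g (path 1):
  0 f-->3 g-->4
  1 f-->2 g-->2
  2 f-->0 g-->2
  3 f-->0 g-->2
  4 f-->1 g-->4
  result₁ = ⟨0↦4 1↦2 2↦2 3↦2 4↦4⟩
Along h;k (path 2):
  0 h-->3 k-->4
  1 h-->0 k-->2
  2 h-->0 k-->2
  3 h-->0 k-->2
  4 h-->3 k-->4
  result₂ = ⟨0↦4 1↦2 2↦2 3↦2 4↦4⟩
Equal? YES — commutes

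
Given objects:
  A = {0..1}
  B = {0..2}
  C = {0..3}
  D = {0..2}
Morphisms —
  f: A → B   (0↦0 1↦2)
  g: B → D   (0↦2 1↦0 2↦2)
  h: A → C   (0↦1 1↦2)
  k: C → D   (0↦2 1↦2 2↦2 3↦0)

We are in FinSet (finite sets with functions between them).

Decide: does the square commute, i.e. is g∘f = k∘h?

Answer: COMMUTES

Work:
Path 1 = f;g:
  0 f→0 g→2
  1 f→2 g→2
  ⟦path⟧₁ = (0↦2 1↦2)
Path 2 = h;k:
  0 h→1 k→2
  1 h→2 k→2
  ⟦path⟧₂ = (0↦2 1↦2)
Equal? YES — commutes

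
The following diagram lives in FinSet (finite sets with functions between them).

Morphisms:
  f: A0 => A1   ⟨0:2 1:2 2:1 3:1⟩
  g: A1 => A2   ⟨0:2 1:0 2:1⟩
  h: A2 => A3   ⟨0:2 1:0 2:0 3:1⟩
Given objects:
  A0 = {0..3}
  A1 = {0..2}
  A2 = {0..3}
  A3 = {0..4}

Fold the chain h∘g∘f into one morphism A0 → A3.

Answer: ⟨0:0 1:0 2:2 3:2⟩

Work:
  0 f=>2 g=>1 h=>0
  1 f=>2 g=>1 h=>0
  2 f=>1 g=>0 h=>2
  3 f=>1 g=>0 h=>2
composite: ⟨0:0 1:0 2:2 3:2⟩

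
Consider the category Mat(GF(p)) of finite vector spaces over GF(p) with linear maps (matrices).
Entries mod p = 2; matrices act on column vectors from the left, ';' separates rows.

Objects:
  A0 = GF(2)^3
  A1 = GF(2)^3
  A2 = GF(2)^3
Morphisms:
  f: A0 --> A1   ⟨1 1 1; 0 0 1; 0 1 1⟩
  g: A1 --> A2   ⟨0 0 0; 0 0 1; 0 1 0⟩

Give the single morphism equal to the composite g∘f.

Answer: ⟨0 0 0; 0 1 1; 0 0 1⟩

Trace:
  e0=[1,0,0] f-->[1,0,0] g-->[0,0,0]
  e1=[0,1,0] f-->[1,0,1] g-->[0,1,0]
  e2=[0,0,1] f-->[1,1,1] g-->[0,1,1]
⟦path⟧: ⟨0 0 0; 0 1 1; 0 0 1⟩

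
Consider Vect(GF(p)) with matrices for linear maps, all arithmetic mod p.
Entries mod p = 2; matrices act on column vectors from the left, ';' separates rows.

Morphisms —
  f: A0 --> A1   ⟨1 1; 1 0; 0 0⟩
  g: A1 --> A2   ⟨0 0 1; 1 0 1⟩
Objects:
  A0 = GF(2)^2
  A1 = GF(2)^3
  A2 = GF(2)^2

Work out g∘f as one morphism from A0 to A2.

  e0=⟨1,0⟩ f-->⟨1,1,0⟩ g-->⟨0,1⟩
  e1=⟨0,1⟩ f-->⟨1,0,0⟩ g-->⟨0,1⟩
result: ⟨0 0; 1 1⟩

Answer: ⟨0 0; 1 1⟩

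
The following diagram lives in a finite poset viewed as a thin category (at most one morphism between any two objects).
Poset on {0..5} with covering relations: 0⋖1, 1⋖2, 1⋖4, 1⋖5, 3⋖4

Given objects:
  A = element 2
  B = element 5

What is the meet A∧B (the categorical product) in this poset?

Answer: A∧B = 1

Trace:
{x : x⊑A ∧ x⊑B} = {0,1}  (A=2, B=5)
  0 ⊑ 1
  1 ⊑ 1
glb = 1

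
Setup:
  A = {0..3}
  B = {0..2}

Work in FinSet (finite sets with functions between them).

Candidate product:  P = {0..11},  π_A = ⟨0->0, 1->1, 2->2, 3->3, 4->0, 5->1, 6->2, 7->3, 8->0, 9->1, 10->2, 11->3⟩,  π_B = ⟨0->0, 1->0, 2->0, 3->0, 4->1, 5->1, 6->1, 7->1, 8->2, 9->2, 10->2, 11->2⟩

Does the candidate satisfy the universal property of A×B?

|A|·|B| = 4·3 = 12;  |P| = 12
Check the pairing map k ↦ (π_A(k), π_B(k)):
  0 -> (0,0)
  1 -> (1,0)
  2 -> (2,0)
  3 -> (3,0)
  4 -> (0,1)
  5 -> (1,1)
  6 -> (2,1)
  7 -> (3,1)
  8 -> (0,2)
  9 -> (1,2)
  10 -> (2,2)
  11 -> (3,2)
distinct pairs in image: 12 / 12 needed
  → bijection onto A×B; projections well-typed.

Answer: VALID PRODUCT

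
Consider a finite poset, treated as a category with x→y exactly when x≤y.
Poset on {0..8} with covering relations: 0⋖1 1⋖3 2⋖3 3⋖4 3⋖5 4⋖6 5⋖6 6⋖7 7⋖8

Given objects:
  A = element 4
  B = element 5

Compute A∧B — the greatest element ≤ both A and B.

Lower bounds of A=4 and B=5: {0,1,2,3}
  0 ≤ 3
  1 ≤ 3
  2 ≤ 3
  3 ≤ 3
glb = 3

Answer: A∧B = 3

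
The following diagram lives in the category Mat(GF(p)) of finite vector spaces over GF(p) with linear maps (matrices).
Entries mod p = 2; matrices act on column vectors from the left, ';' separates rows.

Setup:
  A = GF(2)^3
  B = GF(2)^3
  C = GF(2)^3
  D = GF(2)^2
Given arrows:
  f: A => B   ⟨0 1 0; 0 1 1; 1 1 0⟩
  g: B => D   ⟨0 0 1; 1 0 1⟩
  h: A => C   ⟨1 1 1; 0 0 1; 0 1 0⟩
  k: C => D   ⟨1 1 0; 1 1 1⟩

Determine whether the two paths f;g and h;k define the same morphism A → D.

Answer: COMMUTES

Trace:
1) trace f;g:
  e0=[1,0,0] f=>[0,0,1] g=>[1,1]
  e1=[0,1,0] f=>[1,1,1] g=>[1,0]
  e2=[0,0,1] f=>[0,1,0] g=>[0,0]
  composite₁ = ⟨1 1 0; 1 0 0⟩
2) trace h;k:
  e0=[1,0,0] h=>[1,0,0] k=>[1,1]
  e1=[0,1,0] h=>[1,0,1] k=>[1,0]
  e2=[0,0,1] h=>[1,1,0] k=>[0,0]
  composite₂ = ⟨1 1 0; 1 0 0⟩
Equal? equal; square commutes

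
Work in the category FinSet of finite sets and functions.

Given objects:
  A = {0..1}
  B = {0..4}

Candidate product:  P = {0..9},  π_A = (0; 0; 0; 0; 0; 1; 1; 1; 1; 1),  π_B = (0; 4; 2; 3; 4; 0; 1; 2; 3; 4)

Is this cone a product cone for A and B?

|A|·|B| = 2·5 = 10;  |P| = 10
Check the pairing map k ↦ (π_A(k), π_B(k)):
  0 ↦ (0,0)
  1 ↦ (0,4)
  2 ↦ (0,2)
  3 ↦ (0,3)
  4 ↦ (0,4)  ✗ repeats pair of k=1
  5 ↦ (1,0)
  6 ↦ (1,1)
  7 ↦ (1,2)
  8 ↦ (1,3)
  9 ↦ (1,4)
distinct pairs in image: 9 / 10 needed
  → (0,4) hit at k=1 and k=4

Answer: NOT A VALID PRODUCT — duplicate pair at indices 4,1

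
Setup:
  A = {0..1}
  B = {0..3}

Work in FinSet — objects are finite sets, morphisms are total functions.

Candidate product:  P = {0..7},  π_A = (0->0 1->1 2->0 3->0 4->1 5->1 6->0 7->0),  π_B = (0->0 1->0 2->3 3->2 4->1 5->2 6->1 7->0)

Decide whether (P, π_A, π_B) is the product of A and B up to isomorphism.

|A|·|B| = 2·4 = 8;  |P| = 8
Check the pairing map k ↦ (π_A(k), π_B(k)):
  0 -> (0,0)
  1 -> (1,0)
  2 -> (0,3)
  3 -> (0,2)
  4 -> (1,1)
  5 -> (1,2)
  6 -> (0,1)
  7 -> (0,0)  ✗ repeats pair of k=0
distinct pairs in image: 7 / 8 needed
  → (0,0) hit at k=0 and k=7

Answer: NOT A VALID PRODUCT — duplicate pair at indices 7,0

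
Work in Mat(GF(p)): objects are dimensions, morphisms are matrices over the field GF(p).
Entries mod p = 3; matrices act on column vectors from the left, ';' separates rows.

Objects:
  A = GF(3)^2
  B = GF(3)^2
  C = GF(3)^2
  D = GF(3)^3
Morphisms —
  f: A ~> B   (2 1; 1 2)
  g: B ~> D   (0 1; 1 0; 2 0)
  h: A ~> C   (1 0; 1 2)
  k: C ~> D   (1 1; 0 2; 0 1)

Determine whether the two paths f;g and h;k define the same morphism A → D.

Answer: DOES NOT COMMUTE

Work:
Path 1 = f;g:
  e0=(1,0) f~>(2,1) g~>(1,2,1)
  e1=(0,1) f~>(1,2) g~>(2,1,2)
  composite₁ = (1 2; 2 1; 1 2)
Path 2 = h;k:
  e0=(1,0) h~>(1,1) k~>(2,2,1)
  e1=(0,1) h~>(0,2) k~>(2,1,2)
  composite₂ = (2 2; 2 1; 1 2)
Equal? NO — does not commute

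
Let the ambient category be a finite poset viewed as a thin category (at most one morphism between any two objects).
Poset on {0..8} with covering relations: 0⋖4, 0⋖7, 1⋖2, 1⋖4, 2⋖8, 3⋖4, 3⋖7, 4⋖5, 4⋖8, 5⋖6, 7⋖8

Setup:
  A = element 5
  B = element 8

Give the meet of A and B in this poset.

Answer: A∧B = 4

Work:
{x : x<=A ∧ x<=B} = {0,1,3,4}  (A=5, B=8)
  0 <= 4
  1 <= 4
  3 <= 4
  4 <= 4
glb = 4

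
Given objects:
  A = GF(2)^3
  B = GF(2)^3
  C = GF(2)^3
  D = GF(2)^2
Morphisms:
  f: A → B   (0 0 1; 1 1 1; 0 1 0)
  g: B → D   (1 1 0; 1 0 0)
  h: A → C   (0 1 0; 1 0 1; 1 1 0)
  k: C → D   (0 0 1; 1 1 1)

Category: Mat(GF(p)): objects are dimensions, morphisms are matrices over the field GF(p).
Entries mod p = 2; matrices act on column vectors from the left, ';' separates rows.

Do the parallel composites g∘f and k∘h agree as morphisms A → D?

Answer: COMMUTES

Derivation:
Along f;g (path 1):
  e0=⟨1,0,0⟩ f→⟨0,1,0⟩ g→⟨1,0⟩
  e1=⟨0,1,0⟩ f→⟨0,1,1⟩ g→⟨1,0⟩
  e2=⟨0,0,1⟩ f→⟨1,1,0⟩ g→⟨0,1⟩
  ⟦path⟧₁ = (1 1 0; 0 0 1)
Along h;k (path 2):
  e0=⟨1,0,0⟩ h→⟨0,1,1⟩ k→⟨1,0⟩
  e1=⟨0,1,0⟩ h→⟨1,0,1⟩ k→⟨1,0⟩
  e2=⟨0,0,1⟩ h→⟨0,1,0⟩ k→⟨0,1⟩
  ⟦path⟧₂ = (1 1 0; 0 0 1)
Equal? equal; square commutes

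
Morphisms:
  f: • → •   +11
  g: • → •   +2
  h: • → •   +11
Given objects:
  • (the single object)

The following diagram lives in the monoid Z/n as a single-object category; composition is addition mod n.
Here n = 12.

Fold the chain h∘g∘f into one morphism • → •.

  0 +11≡11 +2≡1 +11≡0  (mod 12)
composite: +0

Answer: +0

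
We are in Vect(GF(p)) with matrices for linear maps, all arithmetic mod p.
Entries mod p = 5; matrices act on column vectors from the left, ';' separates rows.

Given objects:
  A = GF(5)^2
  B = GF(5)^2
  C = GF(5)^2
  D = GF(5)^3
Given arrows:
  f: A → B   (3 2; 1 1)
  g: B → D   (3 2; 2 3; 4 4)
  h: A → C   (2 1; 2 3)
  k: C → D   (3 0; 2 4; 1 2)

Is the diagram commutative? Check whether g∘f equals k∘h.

Answer: DOES NOT COMMUTE

Work:
Path 1 = f;g:
  e0=[1,0] f→[3,1] g→[1,4,1]
  e1=[0,1] f→[2,1] g→[3,2,2]
  ⟦path⟧₁ = (1 3; 4 2; 1 2)
Path 2 = h;k:
  e0=[1,0] h→[2,2] k→[1,2,1]
  e1=[0,1] h→[1,3] k→[3,4,2]
  ⟦path⟧₂ = (1 3; 2 4; 1 2)
Equal? differ; not commutative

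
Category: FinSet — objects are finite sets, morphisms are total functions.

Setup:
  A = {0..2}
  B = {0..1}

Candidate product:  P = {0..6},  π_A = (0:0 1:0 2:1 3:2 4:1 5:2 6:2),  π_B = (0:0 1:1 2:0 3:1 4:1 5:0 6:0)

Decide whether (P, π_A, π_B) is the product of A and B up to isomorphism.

Answer: NOT A VALID PRODUCT — |P|=7 ≠ |A|·|B|=6

Trace:
|A|·|B| = 3·2 = 6;  |P| = 7
  → cardinalities differ; no bijection possible.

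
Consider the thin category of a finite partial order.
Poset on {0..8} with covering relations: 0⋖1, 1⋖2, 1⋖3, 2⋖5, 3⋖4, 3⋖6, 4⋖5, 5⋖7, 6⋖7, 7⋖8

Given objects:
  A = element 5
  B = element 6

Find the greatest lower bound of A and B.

Answer: A∧B = 3

Trace:
{x : x⊑A ∧ x⊑B} = {0,1,3}  (A=5, B=6)
  0 ⊑ 3
  1 ⊑ 3
  3 ⊑ 3
glb = 3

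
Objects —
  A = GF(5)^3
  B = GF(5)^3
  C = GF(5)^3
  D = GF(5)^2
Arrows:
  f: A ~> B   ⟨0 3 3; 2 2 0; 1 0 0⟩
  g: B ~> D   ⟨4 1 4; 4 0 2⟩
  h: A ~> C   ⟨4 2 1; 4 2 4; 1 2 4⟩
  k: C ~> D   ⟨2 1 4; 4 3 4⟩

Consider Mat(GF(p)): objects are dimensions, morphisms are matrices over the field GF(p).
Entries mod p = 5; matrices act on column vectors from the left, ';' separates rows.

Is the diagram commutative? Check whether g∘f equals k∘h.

Answer: COMMUTES

Work:
Path 1 = f;g:
  e0=⟨1,0,0⟩ f~>⟨0,2,1⟩ g~>⟨1,2⟩
  e1=⟨0,1,0⟩ f~>⟨3,2,0⟩ g~>⟨4,2⟩
  e2=⟨0,0,1⟩ f~>⟨3,0,0⟩ g~>⟨2,2⟩
  ⟦path⟧₁ = ⟨1 4 2; 2 2 2⟩
Path 2 = h;k:
  e0=⟨1,0,0⟩ h~>⟨4,4,1⟩ k~>⟨1,2⟩
  e1=⟨0,1,0⟩ h~>⟨2,2,2⟩ k~>⟨4,2⟩
  e2=⟨0,0,1⟩ h~>⟨1,4,4⟩ k~>⟨2,2⟩
  ⟦path⟧₂ = ⟨1 4 2; 2 2 2⟩
Equal? YES — commutes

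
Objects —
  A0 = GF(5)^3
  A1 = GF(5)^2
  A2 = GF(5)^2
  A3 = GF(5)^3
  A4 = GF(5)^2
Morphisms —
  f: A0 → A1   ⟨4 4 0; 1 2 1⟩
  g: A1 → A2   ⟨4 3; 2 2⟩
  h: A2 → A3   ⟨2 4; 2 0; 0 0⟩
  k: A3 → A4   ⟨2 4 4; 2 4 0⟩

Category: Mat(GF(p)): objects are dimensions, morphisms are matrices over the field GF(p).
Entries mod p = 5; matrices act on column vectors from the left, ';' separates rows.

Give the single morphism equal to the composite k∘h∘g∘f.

Answer: ⟨3 0 2; 3 0 2⟩

Derivation:
  e0=[1,0,0] f→[4,1] g→[4,0] h→[3,3,0] k→[3,3]
  e1=[0,1,0] f→[4,2] g→[2,2] h→[2,4,0] k→[0,0]
  e2=[0,0,1] f→[0,1] g→[3,2] h→[4,1,0] k→[2,2]
⟦path⟧: ⟨3 0 2; 3 0 2⟩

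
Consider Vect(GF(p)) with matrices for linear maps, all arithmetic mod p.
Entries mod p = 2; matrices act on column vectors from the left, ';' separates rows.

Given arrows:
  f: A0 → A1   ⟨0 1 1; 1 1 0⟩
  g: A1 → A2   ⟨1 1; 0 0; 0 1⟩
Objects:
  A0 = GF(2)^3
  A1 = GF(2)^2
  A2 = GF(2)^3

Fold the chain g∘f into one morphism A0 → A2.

  e0=⟨1,0,0⟩ f→⟨0,1⟩ g→⟨1,0,1⟩
  e1=⟨0,1,0⟩ f→⟨1,1⟩ g→⟨0,0,1⟩
  e2=⟨0,0,1⟩ f→⟨1,0⟩ g→⟨1,0,0⟩
result: ⟨1 0 1; 0 0 0; 1 1 0⟩

Answer: ⟨1 0 1; 0 0 0; 1 1 0⟩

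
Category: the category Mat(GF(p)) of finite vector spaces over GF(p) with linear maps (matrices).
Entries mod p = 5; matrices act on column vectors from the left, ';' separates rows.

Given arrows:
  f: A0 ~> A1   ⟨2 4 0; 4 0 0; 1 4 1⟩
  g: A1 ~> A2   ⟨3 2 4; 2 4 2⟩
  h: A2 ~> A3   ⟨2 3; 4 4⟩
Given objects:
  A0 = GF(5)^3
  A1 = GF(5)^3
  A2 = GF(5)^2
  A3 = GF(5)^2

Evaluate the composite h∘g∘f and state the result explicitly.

  e0=(1,0,0) f~>(2,4,1) g~>(3,2) h~>(2,0)
  e1=(0,1,0) f~>(4,0,4) g~>(3,1) h~>(4,1)
  e2=(0,0,1) f~>(0,0,1) g~>(4,2) h~>(4,4)
⟦path⟧: ⟨2 4 4; 0 1 4⟩

Answer: ⟨2 4 4; 0 1 4⟩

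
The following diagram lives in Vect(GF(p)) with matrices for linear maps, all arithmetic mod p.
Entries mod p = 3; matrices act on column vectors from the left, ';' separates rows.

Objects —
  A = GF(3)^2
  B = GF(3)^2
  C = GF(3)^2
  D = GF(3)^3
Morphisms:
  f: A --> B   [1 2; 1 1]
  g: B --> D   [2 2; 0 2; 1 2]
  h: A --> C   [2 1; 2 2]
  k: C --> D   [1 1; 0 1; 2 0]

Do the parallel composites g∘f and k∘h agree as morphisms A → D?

Answer: DOES NOT COMMUTE

Work:
Along f;g (path 1):
  e0=⟨1,0⟩ f-->⟨1,1⟩ g-->⟨1,2,0⟩
  e1=⟨0,1⟩ f-->⟨2,1⟩ g-->⟨0,2,1⟩
  composite₁ = [1 0; 2 2; 0 1]
Along h;k (path 2):
  e0=⟨1,0⟩ h-->⟨2,2⟩ k-->⟨1,2,1⟩
  e1=⟨0,1⟩ h-->⟨1,2⟩ k-->⟨0,2,2⟩
  composite₂ = [1 0; 2 2; 1 2]
Equal? distinct morphisms ✗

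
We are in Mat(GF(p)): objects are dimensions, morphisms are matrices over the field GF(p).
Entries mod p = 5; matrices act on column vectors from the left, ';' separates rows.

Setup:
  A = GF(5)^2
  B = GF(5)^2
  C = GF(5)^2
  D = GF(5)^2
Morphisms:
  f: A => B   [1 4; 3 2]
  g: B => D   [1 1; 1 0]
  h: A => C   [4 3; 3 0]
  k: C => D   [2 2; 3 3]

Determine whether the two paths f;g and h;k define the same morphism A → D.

Along f;g (path 1):
  e0=⟨1,0⟩ f=>⟨1,3⟩ g=>⟨4,1⟩
  e1=⟨0,1⟩ f=>⟨4,2⟩ g=>⟨1,4⟩
  composite₁ = [4 1; 1 4]
Along h;k (path 2):
  e0=⟨1,0⟩ h=>⟨4,3⟩ k=>⟨4,1⟩
  e1=⟨0,1⟩ h=>⟨3,0⟩ k=>⟨1,4⟩
  composite₂ = [4 1; 1 4]
Equal? same morphism ✓

Answer: COMMUTES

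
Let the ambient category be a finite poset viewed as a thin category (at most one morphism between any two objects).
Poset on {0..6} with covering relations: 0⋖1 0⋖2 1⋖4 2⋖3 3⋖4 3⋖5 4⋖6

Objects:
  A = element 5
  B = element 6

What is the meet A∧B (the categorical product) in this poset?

{x : x⊑A ∧ x⊑B} = {0,2,3}  (A=5, B=6)
  0 ⊑ 3
  2 ⊑ 3
  3 ⊑ 3
glb = 3

Answer: A∧B = 3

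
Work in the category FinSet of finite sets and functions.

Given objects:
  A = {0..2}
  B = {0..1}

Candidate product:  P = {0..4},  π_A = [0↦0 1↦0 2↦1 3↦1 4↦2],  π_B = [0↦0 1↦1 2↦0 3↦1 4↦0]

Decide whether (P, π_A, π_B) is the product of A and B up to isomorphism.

Answer: NOT A VALID PRODUCT — |P|=5 ≠ |A|·|B|=6

Trace:
|A|·|B| = 3·2 = 6;  |P| = 5
  → cardinalities differ; no bijection possible.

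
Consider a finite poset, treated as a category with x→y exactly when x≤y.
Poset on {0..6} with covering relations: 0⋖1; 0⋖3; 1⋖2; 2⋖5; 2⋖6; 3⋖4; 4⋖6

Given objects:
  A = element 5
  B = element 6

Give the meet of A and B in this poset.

{x : x<=A ∧ x<=B} = {0,1,2}  (A=5, B=6)
  0 <= 2
  1 <= 2
  2 <= 2
glb = 2

Answer: A∧B = 2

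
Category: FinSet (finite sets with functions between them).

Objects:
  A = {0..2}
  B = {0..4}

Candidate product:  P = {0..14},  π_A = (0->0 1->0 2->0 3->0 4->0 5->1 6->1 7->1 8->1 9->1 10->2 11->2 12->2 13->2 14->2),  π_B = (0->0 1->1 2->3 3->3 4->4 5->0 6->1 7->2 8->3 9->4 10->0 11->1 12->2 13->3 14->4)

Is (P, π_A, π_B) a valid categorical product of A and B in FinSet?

Answer: NOT A VALID PRODUCT — duplicate pair at indices 3,2

Work:
|A|·|B| = 3·5 = 15;  |P| = 15
Check the pairing map k ↦ (π_A(k), π_B(k)):
  0 -> (0,0)
  1 -> (0,1)
  2 -> (0,3)
  3 -> (0,3)  ✗ repeats pair of k=2
  4 -> (0,4)
  5 -> (1,0)
  6 -> (1,1)
  7 -> (1,2)
  8 -> (1,3)
  9 -> (1,4)
  10 -> (2,0)
  11 -> (2,1)
  12 -> (2,2)
  13 -> (2,3)
  14 -> (2,4)
distinct pairs in image: 14 / 15 needed
  → (0,3) hit at k=2 and k=3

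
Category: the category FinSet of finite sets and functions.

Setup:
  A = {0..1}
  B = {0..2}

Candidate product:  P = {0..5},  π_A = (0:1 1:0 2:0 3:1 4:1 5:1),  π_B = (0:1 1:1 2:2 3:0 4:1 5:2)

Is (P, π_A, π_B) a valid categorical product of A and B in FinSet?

Answer: NOT A VALID PRODUCT — duplicate pair at indices 4,0

Trace:
|A|·|B| = 2·3 = 6;  |P| = 6
Check the pairing map k ↦ (π_A(k), π_B(k)):
  0 : (1,1)
  1 : (0,1)
  2 : (0,2)
  3 : (1,0)
  4 : (1,1)  ✗ repeats pair of k=0
  5 : (1,2)
distinct pairs in image: 5 / 6 needed
  → (1,1) hit at k=0 and k=4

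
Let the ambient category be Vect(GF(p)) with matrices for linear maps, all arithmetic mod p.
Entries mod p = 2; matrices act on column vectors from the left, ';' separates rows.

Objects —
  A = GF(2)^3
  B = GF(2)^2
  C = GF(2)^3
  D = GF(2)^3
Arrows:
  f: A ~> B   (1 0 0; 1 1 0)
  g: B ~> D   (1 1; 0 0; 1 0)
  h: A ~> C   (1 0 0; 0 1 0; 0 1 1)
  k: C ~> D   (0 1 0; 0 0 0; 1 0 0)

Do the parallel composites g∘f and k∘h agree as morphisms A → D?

Answer: COMMUTES

Derivation:
Along f;g (path 1):
  e0=⟨1,0,0⟩ f~>⟨1,1⟩ g~>⟨0,0,1⟩
  e1=⟨0,1,0⟩ f~>⟨0,1⟩ g~>⟨1,0,0⟩
  e2=⟨0,0,1⟩ f~>⟨0,0⟩ g~>⟨0,0,0⟩
  ⟦path⟧₁ = (0 1 0; 0 0 0; 1 0 0)
Along h;k (path 2):
  e0=⟨1,0,0⟩ h~>⟨1,0,0⟩ k~>⟨0,0,1⟩
  e1=⟨0,1,0⟩ h~>⟨0,1,1⟩ k~>⟨1,0,0⟩
  e2=⟨0,0,1⟩ h~>⟨0,0,1⟩ k~>⟨0,0,0⟩
  ⟦path⟧₂ = (0 1 0; 0 0 0; 1 0 0)
Equal? same morphism ✓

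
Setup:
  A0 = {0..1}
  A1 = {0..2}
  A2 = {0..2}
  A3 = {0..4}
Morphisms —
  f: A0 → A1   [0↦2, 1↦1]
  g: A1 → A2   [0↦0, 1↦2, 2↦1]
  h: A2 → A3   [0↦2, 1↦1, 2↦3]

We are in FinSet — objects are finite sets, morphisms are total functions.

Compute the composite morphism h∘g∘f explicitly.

  0 f→2 g→1 h→1
  1 f→1 g→2 h→3
⟦path⟧: [0↦1, 1↦3]

Answer: [0↦1, 1↦3]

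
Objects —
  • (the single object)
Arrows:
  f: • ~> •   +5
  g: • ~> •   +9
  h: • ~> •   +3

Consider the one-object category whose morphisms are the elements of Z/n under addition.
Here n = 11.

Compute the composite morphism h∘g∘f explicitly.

Answer: +6

Derivation:
  0 +5≡5 +9≡3 +3≡6  (mod 11)
result: +6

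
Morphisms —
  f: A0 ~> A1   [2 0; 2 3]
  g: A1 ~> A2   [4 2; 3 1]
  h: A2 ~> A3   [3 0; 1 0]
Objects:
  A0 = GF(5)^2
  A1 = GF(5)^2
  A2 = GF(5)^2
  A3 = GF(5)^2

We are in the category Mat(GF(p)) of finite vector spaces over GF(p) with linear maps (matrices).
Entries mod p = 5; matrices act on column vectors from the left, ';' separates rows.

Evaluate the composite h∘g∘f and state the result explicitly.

  e0=(1,0) f~>(2,2) g~>(2,3) h~>(1,2)
  e1=(0,1) f~>(0,3) g~>(1,3) h~>(3,1)
⟦path⟧: [1 3; 2 1]

Answer: [1 3; 2 1]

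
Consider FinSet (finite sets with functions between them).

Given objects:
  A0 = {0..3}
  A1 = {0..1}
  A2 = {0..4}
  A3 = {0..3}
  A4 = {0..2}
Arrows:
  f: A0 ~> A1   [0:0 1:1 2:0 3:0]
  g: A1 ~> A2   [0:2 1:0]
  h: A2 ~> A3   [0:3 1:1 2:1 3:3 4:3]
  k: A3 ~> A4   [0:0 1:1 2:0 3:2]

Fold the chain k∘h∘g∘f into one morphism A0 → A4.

Answer: [0:1 1:2 2:1 3:1]

Derivation:
  0 f~>0 g~>2 h~>1 k~>1
  1 f~>1 g~>0 h~>3 k~>2
  2 f~>0 g~>2 h~>1 k~>1
  3 f~>0 g~>2 h~>1 k~>1
result: [0:1 1:2 2:1 3:1]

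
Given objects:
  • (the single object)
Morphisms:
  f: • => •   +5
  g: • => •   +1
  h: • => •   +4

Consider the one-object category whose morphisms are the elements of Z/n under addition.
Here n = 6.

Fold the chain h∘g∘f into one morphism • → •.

Answer: +4

Trace:
  0 +5≡5 +1≡0 +4≡4  (mod 6)
composite: +4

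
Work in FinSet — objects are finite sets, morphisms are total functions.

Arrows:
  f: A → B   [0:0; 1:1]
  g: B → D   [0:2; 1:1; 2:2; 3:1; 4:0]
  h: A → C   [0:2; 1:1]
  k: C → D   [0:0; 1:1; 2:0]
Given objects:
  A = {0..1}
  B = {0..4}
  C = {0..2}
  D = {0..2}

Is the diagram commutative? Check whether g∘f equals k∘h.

Answer: DOES NOT COMMUTE

Derivation:
Path 1 = f;g:
  0 f→0 g→2
  1 f→1 g→1
  result₁ = [0:2; 1:1]
Path 2 = h;k:
  0 h→2 k→0
  1 h→1 k→1
  result₂ = [0:0; 1:1]
Equal? differ; not commutative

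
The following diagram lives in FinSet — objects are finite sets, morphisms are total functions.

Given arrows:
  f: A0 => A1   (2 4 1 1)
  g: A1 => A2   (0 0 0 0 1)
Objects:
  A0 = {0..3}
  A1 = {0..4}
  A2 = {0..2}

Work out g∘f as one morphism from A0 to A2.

Answer: (0 1 0 0)

Trace:
  0 f=>2 g=>0
  1 f=>4 g=>1
  2 f=>1 g=>0
  3 f=>1 g=>0
result: (0 1 0 0)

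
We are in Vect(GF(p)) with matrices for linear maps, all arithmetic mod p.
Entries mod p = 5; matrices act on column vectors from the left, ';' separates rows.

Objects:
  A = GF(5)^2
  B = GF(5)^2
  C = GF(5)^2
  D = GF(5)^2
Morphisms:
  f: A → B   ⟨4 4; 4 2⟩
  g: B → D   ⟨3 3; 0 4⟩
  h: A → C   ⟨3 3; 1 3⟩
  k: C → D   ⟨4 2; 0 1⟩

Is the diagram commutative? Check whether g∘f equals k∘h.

Path 1 = f;g:
  e0=(1,0) f→(4,4) g→(4,1)
  e1=(0,1) f→(4,2) g→(3,3)
  composite₁ = ⟨4 3; 1 3⟩
Path 2 = h;k:
  e0=(1,0) h→(3,1) k→(4,1)
  e1=(0,1) h→(3,3) k→(3,3)
  composite₂ = ⟨4 3; 1 3⟩
Equal? same morphism ✓

Answer: COMMUTES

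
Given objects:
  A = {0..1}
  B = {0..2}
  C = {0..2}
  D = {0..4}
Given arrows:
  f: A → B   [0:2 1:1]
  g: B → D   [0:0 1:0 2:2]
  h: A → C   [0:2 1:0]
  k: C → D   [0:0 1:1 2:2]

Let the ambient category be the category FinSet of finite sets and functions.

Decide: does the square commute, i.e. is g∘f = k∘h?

1) trace f;g:
  0 f→2 g→2
  1 f→1 g→0
  composite₁ = [0:2 1:0]
2) trace h;k:
  0 h→2 k→2
  1 h→0 k→0
  composite₂ = [0:2 1:0]
Equal? equal; square commutes

Answer: COMMUTES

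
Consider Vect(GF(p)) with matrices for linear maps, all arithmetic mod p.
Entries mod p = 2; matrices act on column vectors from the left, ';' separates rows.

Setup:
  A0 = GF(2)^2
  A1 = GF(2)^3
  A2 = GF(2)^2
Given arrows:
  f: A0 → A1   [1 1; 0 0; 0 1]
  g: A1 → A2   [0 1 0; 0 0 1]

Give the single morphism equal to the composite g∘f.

  e0=[1,0] f→[1,0,0] g→[0,0]
  e1=[0,1] f→[1,0,1] g→[0,1]
⟦path⟧: [0 0; 0 1]

Answer: [0 0; 0 1]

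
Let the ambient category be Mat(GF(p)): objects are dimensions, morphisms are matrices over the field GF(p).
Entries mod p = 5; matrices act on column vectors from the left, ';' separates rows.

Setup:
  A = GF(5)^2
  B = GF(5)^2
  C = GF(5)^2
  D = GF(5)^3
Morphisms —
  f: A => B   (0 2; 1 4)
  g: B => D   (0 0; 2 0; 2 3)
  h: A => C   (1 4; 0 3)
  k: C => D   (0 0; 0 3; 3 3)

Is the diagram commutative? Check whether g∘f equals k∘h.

Along f;g (path 1):
  e0=[1,0] f=>[0,1] g=>[0,0,3]
  e1=[0,1] f=>[2,4] g=>[0,4,1]
  composite₁ = (0 0; 0 4; 3 1)
Along h;k (path 2):
  e0=[1,0] h=>[1,0] k=>[0,0,3]
  e1=[0,1] h=>[4,3] k=>[0,4,1]
  composite₂ = (0 0; 0 4; 3 1)
Equal? equal; square commutes

Answer: COMMUTES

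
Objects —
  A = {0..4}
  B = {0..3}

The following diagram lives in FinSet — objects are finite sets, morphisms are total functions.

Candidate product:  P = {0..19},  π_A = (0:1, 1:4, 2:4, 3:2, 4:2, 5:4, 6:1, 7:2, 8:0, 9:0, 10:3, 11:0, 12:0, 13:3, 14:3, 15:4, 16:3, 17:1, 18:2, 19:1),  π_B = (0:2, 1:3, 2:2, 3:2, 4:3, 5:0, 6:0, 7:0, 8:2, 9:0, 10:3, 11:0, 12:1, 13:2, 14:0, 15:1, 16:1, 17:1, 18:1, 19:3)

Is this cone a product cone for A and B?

Answer: NOT A VALID PRODUCT — duplicate pair at indices 11,9

Trace:
|A|·|B| = 5·4 = 20;  |P| = 20
Check the pairing map k ↦ (π_A(k), π_B(k)):
  0 : (1,2)
  1 : (4,3)
  2 : (4,2)
  3 : (2,2)
  4 : (2,3)
  5 : (4,0)
  6 : (1,0)
  7 : (2,0)
  8 : (0,2)
  9 : (0,0)
  10 : (3,3)
  11 : (0,0)  ✗ repeats pair of k=9
  12 : (0,1)
  13 : (3,2)
  14 : (3,0)
  15 : (4,1)
  16 : (3,1)
  17 : (1,1)
  18 : (2,1)
  19 : (1,3)
distinct pairs in image: 19 / 20 needed
  → (0,0) hit at k=9 and k=11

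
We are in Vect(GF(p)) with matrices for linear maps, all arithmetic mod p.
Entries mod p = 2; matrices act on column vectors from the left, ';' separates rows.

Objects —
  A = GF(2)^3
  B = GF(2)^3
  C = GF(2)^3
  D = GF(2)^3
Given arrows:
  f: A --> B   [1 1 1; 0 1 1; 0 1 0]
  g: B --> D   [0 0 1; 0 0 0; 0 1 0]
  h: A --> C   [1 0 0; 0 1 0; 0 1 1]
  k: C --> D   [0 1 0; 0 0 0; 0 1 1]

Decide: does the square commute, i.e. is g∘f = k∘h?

Path 1 = f;g:
  e0=⟨1,0,0⟩ f-->⟨1,0,0⟩ g-->⟨0,0,0⟩
  e1=⟨0,1,0⟩ f-->⟨1,1,1⟩ g-->⟨1,0,1⟩
  e2=⟨0,0,1⟩ f-->⟨1,1,0⟩ g-->⟨0,0,1⟩
  composite₁ = [0 1 0; 0 0 0; 0 1 1]
Path 2 = h;k:
  e0=⟨1,0,0⟩ h-->⟨1,0,0⟩ k-->⟨0,0,0⟩
  e1=⟨0,1,0⟩ h-->⟨0,1,1⟩ k-->⟨1,0,0⟩
  e2=⟨0,0,1⟩ h-->⟨0,0,1⟩ k-->⟨0,0,1⟩
  composite₂ = [0 1 0; 0 0 0; 0 0 1]
Equal? differ; not commutative

Answer: DOES NOT COMMUTE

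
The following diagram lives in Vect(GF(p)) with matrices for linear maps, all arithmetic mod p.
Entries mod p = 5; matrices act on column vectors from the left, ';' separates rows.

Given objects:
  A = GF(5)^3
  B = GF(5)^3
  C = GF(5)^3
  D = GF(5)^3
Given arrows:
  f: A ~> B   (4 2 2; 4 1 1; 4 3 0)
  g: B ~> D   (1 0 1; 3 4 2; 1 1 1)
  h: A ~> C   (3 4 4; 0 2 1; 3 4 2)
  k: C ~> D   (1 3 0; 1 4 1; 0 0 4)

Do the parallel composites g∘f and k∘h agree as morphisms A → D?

Along f;g (path 1):
  e0=(1,0,0) f~>(4,4,4) g~>(3,1,2)
  e1=(0,1,0) f~>(2,1,3) g~>(0,1,1)
  e2=(0,0,1) f~>(2,1,0) g~>(2,0,3)
  ⟦path⟧₁ = (3 0 2; 1 1 0; 2 1 3)
Along h;k (path 2):
  e0=(1,0,0) h~>(3,0,3) k~>(3,1,2)
  e1=(0,1,0) h~>(4,2,4) k~>(0,1,1)
  e2=(0,0,1) h~>(4,1,2) k~>(2,0,3)
  ⟦path⟧₂ = (3 0 2; 1 1 0; 2 1 3)
Equal? same morphism ✓

Answer: COMMUTES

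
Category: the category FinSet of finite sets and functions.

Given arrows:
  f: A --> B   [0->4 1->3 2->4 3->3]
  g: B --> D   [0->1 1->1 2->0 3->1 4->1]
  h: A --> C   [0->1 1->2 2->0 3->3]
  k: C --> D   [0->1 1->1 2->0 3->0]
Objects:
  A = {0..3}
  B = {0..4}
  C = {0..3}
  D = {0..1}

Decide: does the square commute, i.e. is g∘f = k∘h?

Answer: DOES NOT COMMUTE

Derivation:
Along f;g (path 1):
  0 f-->4 g-->1
  1 f-->3 g-->1
  2 f-->4 g-->1
  3 f-->3 g-->1
  composite₁ = [0->1 1->1 2->1 3->1]
Along h;k (path 2):
  0 h-->1 k-->1
  1 h-->2 k-->0
  2 h-->0 k-->1
  3 h-->3 k-->0
  composite₂ = [0->1 1->0 2->1 3->0]
Equal? distinct morphisms ✗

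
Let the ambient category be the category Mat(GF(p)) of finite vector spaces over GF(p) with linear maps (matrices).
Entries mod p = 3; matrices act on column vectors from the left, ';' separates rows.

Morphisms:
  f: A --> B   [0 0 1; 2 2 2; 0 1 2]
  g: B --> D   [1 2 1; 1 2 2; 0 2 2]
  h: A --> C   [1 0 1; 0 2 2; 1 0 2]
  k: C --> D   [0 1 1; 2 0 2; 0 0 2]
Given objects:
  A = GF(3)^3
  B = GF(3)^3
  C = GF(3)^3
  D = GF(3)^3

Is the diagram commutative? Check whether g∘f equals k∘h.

Path 1 = f;g:
  e0=[1,0,0] f-->[0,2,0] g-->[1,1,1]
  e1=[0,1,0] f-->[0,2,1] g-->[2,0,0]
  e2=[0,0,1] f-->[1,2,2] g-->[1,0,2]
  ⟦path⟧₁ = [1 2 1; 1 0 0; 1 0 2]
Path 2 = h;k:
  e0=[1,0,0] h-->[1,0,1] k-->[1,1,2]
  e1=[0,1,0] h-->[0,2,0] k-->[2,0,0]
  e2=[0,0,1] h-->[1,2,2] k-->[1,0,1]
  ⟦path⟧₂ = [1 2 1; 1 0 0; 2 0 1]
Equal? NO — does not commute

Answer: DOES NOT COMMUTE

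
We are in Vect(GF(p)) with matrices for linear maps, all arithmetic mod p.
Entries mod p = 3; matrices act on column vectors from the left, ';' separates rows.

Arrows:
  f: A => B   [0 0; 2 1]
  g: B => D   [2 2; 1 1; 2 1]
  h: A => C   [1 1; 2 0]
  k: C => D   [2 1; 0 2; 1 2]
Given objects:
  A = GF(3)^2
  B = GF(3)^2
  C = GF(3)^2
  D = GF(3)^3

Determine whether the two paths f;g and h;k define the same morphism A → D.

Answer: DOES NOT COMMUTE

Trace:
1) trace f;g:
  e0=⟨1,0⟩ f=>⟨0,2⟩ g=>⟨1,2,2⟩
  e1=⟨0,1⟩ f=>⟨0,1⟩ g=>⟨2,1,1⟩
  result₁ = [1 2; 2 1; 2 1]
2) trace h;k:
  e0=⟨1,0⟩ h=>⟨1,2⟩ k=>⟨1,1,2⟩
  e1=⟨0,1⟩ h=>⟨1,0⟩ k=>⟨2,0,1⟩
  result₂ = [1 2; 1 0; 2 1]
Equal? differ; not commutative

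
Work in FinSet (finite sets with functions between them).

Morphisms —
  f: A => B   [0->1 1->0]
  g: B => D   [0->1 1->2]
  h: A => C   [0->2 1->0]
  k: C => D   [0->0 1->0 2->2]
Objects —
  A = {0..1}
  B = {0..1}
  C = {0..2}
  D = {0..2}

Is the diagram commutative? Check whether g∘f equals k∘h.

1) trace f;g:
  0 f=>1 g=>2
  1 f=>0 g=>1
  ⟦path⟧₁ = [0->2 1->1]
2) trace h;k:
  0 h=>2 k=>2
  1 h=>0 k=>0
  ⟦path⟧₂ = [0->2 1->0]
Equal? NO — does not commute

Answer: DOES NOT COMMUTE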